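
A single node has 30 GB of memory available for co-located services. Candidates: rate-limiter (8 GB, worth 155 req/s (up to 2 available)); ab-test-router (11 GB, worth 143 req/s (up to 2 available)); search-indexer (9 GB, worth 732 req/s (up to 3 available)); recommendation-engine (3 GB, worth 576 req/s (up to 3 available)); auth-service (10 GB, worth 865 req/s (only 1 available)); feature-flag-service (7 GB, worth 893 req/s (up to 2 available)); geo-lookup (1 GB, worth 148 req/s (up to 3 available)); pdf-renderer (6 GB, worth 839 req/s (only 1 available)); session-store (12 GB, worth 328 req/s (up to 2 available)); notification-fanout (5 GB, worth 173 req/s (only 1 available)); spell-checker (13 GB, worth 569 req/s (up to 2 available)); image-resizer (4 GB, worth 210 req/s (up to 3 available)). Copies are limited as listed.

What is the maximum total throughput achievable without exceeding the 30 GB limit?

4501

By throughput per GB: recommendation-engine 192.00, geo-lookup 148.00, pdf-renderer 139.83, feature-flag-service 127.57 lead.
Greedy by ratio would take 3×recommendation-engine + feature-flag-service + 3×geo-lookup + pdf-renderer + image-resizer: 29 GB used, total 4114.
Dropping 2×geo-lookup and image-resizer frees 6 GB; slotting in feature-flag-service (7 GB) lifts the total to 4501 at 30 GB.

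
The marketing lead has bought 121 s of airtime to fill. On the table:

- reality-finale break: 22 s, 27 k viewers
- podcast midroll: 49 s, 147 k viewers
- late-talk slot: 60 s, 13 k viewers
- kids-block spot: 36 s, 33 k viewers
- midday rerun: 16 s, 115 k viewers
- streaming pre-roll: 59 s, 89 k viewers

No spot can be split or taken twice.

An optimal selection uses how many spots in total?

Best achievable expected reach is 295.
One optimal bundle: podcast midroll + kids-block spot + midday rerun (101 s).
Any selection reaching 295 contains exactly 3 spots.

3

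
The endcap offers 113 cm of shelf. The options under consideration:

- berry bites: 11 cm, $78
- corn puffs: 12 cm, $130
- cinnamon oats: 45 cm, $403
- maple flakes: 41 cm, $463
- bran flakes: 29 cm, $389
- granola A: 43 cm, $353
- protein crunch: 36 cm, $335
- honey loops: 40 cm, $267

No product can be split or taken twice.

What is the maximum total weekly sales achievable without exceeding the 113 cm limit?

Filling by ratio: berry bites + corn puffs + maple flakes + bran flakes for 1060, with 20 cm left unused.
Dropping berry bites and corn puffs frees 23 cm; slotting in granola A (43 cm) lifts the total to 1205 at 113 cm.
Next best is maple flakes + bran flakes + protein crunch at 1187 (106 cm) — short by 18.

1205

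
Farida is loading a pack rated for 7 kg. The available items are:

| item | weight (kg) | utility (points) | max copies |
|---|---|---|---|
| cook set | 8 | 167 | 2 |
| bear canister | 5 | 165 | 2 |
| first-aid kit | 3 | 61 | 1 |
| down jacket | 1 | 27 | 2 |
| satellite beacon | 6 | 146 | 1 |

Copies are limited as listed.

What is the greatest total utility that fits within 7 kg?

Taking bear canister + 2×down jacket: 7 kg used, 219 in utility.
Every other selection either busts 7 kg or exceeds an availability limit or fails to beat 219.

219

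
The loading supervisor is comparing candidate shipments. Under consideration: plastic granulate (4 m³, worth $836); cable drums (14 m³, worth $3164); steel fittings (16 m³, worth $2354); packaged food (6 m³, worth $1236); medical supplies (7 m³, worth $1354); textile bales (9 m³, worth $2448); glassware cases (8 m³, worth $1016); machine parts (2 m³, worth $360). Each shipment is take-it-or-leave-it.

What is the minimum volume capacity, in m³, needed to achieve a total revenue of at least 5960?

Look for the lowest-volume combination reaching 5960.
Taking cable drums + textile bales + machine parts gives 5972 (≥ 5960) for 25 m³.
No combination under 25 m³ hits 5960.

25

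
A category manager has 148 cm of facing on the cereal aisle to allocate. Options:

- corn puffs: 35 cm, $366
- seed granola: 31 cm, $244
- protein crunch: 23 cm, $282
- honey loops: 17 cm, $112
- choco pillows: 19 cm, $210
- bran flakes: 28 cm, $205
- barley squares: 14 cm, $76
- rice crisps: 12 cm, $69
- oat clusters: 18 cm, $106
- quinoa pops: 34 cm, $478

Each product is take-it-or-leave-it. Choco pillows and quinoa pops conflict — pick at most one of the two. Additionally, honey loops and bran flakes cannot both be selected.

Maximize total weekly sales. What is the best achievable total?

1482

Taking corn puffs + seed granola + protein crunch + honey loops + quinoa pops: 140 cm used, 1482 in weekly sales.
Next best is corn puffs + protein crunch + bran flakes + barley squares + rice crisps + quinoa pops at 1476 (146 cm) — short by 6.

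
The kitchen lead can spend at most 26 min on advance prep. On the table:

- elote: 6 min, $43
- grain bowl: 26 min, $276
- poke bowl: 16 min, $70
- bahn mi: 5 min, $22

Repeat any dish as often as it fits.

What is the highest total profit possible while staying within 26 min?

276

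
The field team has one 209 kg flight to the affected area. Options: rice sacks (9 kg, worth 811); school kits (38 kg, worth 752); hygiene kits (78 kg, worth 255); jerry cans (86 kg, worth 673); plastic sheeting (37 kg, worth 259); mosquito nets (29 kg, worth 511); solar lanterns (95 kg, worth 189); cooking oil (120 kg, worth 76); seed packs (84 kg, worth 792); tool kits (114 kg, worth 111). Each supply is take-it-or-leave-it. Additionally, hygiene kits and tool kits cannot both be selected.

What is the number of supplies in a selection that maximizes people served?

5

The maximum people served within 209 kg is 3125.
One optimal bundle: rice sacks + school kits + plastic sheeting + mosquito nets + seed packs (197 kg).
Any selection reaching 3125 contains exactly 5 supplies.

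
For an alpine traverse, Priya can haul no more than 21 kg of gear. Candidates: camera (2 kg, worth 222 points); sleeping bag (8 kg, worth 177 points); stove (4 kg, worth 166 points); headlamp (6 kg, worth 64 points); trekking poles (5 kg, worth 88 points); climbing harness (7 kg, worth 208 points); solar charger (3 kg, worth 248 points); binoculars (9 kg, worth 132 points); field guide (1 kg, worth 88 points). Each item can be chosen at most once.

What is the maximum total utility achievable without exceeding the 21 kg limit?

943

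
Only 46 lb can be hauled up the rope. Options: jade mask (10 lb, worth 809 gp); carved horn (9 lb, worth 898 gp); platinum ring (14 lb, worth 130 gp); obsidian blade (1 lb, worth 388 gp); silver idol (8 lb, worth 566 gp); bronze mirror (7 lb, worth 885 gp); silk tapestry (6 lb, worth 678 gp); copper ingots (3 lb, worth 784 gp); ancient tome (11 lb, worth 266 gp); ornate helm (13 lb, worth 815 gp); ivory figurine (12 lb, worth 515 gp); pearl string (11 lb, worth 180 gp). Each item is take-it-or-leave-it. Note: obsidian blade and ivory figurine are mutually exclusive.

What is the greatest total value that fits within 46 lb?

5008

Best packing: jade mask + carved horn + obsidian blade + silver idol + bronze mirror + silk tapestry + copper ingots — 44 lb, 5008 total.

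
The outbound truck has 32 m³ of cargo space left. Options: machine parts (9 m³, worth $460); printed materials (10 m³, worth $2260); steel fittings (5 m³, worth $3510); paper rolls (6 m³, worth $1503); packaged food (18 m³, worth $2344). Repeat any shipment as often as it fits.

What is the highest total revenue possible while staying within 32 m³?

Taking 6×steel fittings: 30 m³ used, 21060 in revenue.

21060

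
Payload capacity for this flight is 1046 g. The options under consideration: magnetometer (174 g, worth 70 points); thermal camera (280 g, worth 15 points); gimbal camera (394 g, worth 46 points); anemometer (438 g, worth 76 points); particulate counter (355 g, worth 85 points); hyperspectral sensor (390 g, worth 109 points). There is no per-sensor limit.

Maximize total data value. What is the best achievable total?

420

By data value per g: magnetometer 0.40, hyperspectral sensor 0.28, particulate counter 0.24, anemometer 0.17 lead.
Best packing: 6×magnetometer — 1044 g, 420 total.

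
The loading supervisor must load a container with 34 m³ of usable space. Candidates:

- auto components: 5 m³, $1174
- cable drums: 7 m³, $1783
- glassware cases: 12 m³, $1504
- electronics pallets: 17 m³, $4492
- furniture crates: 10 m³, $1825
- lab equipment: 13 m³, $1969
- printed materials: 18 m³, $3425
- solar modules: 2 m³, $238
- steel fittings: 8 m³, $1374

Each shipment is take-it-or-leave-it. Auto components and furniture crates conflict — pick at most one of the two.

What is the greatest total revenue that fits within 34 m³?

8100

Taking the top-ratio shipments first gives auto components + cable drums + electronics pallets + solar modules for 7687 (31 m³).
The 7 m³ tied up in auto components and solar modules is better spent on furniture crates — total rises to 8100 (34 m³).
Nothing else feasible within 34 m³ beats 8100.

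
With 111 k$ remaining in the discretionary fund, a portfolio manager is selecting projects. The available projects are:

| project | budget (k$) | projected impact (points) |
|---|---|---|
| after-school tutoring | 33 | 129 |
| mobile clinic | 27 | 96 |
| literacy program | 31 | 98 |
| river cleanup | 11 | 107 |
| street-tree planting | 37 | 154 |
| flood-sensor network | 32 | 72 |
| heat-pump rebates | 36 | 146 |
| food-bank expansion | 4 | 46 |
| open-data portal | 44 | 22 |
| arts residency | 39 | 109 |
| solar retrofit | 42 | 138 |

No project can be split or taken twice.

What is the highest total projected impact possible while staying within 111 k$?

Ranking by ratio (projected impact/k$): food-bank expansion 11.50, river cleanup 9.73, street-tree planting 4.16.
Taking the top-ratio projects first gives river cleanup + street-tree planting + heat-pump rebates + food-bank expansion for 453 (88 k$).
Dropping street-tree planting frees 37 k$; slotting in after-school tutoring + mobile clinic (60 k$) lifts the total to 524 at 111 k$.

524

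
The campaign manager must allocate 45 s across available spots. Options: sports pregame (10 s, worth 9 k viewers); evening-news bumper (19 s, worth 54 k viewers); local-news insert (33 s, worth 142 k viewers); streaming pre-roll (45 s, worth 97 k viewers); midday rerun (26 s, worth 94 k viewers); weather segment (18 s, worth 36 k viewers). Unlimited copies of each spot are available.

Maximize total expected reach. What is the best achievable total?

151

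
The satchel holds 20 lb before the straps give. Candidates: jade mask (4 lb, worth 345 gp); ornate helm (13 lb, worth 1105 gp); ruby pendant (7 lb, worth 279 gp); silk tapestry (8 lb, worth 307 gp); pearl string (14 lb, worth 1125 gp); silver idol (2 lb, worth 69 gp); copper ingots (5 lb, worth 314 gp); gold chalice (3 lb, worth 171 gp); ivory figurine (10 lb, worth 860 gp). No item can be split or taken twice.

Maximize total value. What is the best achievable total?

Greedy by ratio would take jade mask + copper ingots + ivory figurine: 19 lb used, total 1519.
Dropping copper ingots and ivory figurine frees 15 lb; slotting in ornate helm + gold chalice (16 lb) lifts the total to 1621 at 20 lb.
Runner-up jade mask + pearl string + silver idol tops out at 1539.

1621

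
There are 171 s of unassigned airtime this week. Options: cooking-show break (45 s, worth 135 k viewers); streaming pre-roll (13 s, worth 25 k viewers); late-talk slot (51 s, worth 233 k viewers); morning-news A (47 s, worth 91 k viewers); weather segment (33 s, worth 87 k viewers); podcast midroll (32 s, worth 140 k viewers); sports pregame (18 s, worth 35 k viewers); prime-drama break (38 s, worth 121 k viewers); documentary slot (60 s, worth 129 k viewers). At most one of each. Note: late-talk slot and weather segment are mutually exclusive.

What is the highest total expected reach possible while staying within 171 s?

629

Ranking by ratio (expected reach/s): late-talk slot 4.57, podcast midroll 4.38, prime-drama break 3.18.
Taking cooking-show break + late-talk slot + podcast midroll + prime-drama break: 166 s used, 629 in expected reach.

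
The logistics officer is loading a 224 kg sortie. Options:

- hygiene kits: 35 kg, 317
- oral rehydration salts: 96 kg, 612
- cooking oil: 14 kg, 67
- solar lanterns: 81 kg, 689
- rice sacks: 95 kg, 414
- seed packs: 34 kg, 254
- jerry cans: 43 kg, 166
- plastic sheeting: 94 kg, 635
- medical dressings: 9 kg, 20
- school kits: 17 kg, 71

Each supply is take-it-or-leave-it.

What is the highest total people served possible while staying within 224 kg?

Taking the top-ratio supplies first gives hygiene kits + cooking oil + solar lanterns + seed packs + jerry cans + school kits for 1564 (224 kg).
The 94 kg tied up in seed packs and jerry cans and school kits is better spent on plastic sheeting — total rises to 1708 (224 kg).
Next best is hygiene kits + solar lanterns + plastic sheeting + medical dressings at 1661 (219 kg) — short by 47.

1708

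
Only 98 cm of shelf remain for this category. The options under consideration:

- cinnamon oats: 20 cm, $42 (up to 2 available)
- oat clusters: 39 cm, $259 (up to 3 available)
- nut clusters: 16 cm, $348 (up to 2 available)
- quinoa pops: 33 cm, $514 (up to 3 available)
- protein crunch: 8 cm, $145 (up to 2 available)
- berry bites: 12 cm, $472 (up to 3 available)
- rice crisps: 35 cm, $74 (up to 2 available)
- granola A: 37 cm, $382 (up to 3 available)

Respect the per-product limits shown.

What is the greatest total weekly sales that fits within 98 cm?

2423

Filling by ratio: 2×nut clusters + 2×protein crunch + 3×berry bites for 2402, with 14 cm left unused.
Dropping nut clusters and protein crunch frees 24 cm; slotting in quinoa pops (33 cm) lifts the total to 2423 at 93 cm.
Every other selection either busts 98 cm or exceeds an availability limit or fails to beat 2423.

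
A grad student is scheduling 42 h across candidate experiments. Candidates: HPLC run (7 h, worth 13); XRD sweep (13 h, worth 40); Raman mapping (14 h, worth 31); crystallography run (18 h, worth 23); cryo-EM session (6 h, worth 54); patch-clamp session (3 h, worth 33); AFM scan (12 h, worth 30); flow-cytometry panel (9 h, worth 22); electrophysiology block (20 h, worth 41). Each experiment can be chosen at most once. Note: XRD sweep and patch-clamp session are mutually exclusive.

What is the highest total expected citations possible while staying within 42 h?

161

By expected citations per h: patch-clamp session 11.00, cryo-EM session 9.00, XRD sweep 3.08, AFM scan 2.50 lead.
Taking HPLC run + Raman mapping + cryo-EM session + patch-clamp session + AFM scan: 42 h used, 161 in expected citations.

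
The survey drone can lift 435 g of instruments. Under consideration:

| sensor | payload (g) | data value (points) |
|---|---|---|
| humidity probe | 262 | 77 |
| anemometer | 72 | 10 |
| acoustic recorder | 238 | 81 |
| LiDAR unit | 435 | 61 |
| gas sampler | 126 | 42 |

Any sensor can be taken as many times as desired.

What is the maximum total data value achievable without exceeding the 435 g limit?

Filling by ratio: acoustic recorder + gas sampler for 123, with 71 g left unused.
Replace acoustic recorder with 2×gas sampler: the trade gains 3 net, giving 126 at 378 g.

126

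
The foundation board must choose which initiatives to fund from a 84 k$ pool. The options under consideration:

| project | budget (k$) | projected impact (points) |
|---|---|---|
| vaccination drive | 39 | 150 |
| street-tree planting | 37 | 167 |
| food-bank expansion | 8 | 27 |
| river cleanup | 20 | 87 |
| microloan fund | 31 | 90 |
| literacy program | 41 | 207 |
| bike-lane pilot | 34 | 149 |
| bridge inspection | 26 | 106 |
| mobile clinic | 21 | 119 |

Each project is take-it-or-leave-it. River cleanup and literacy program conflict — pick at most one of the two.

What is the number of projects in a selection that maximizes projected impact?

3

The maximum projected impact within 84 k$ is 392.
street-tree planting + bridge inspection + mobile clinic hits 392 at 84 k$.
Every optimal selection uses 3 projects.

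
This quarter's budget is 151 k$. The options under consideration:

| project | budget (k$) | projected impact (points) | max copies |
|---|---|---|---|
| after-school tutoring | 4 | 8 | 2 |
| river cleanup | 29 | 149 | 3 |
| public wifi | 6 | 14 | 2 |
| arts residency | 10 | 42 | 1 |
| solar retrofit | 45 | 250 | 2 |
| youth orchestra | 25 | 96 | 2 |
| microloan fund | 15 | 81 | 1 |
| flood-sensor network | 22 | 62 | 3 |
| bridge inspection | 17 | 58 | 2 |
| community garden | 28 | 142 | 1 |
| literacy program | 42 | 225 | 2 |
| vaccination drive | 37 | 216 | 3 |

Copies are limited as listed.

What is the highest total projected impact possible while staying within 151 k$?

839

By projected impact per k$: vaccination drive 5.84, solar retrofit 5.56, microloan fund 5.40, literacy program 5.36 lead.
Greedy by ratio would take 2×public wifi + arts residency + microloan fund + 3×vaccination drive: 148 k$ used, total 799.
The 27 k$ tied up in 2×public wifi and microloan fund is better spent on river cleanup — total rises to 839 (150 k$).
That's the maximum — no swap from here does better than 839.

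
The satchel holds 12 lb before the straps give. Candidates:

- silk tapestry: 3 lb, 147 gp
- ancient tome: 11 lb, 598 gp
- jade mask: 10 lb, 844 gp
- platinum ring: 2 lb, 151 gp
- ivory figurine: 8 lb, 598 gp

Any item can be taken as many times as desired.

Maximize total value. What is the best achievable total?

995

The ratio ordering already packs tightly: jade mask + platinum ring, 12 lb, 995.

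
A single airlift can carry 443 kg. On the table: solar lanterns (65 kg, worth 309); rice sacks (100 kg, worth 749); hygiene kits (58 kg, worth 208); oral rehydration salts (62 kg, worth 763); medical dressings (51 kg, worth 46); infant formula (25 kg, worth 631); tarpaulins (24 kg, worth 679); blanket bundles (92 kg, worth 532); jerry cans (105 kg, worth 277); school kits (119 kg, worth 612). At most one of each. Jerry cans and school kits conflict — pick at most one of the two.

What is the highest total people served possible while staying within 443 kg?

3966

The ratio ordering already packs tightly: rice sacks + oral rehydration salts + infant formula + tarpaulins + blanket bundles + school kits, 422 kg, 3966.
Nothing else feasible within 443 kg beats 3966.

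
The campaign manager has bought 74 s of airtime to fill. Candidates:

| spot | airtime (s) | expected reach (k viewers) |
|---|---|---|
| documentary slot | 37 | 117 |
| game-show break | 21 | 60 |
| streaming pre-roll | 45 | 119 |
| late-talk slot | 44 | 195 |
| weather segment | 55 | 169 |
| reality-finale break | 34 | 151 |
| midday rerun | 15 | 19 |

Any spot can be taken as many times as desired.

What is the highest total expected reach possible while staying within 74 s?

302

Best packing: 2×reality-finale break — 68 s, 302 total.
Every other selection either busts 74 s or fails to beat 302.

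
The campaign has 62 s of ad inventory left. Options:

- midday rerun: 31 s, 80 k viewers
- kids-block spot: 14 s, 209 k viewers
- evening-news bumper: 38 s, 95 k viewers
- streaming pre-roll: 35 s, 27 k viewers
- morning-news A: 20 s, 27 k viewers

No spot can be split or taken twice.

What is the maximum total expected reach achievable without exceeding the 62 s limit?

304

Filling by ratio: midday rerun + kids-block spot for 289, with 17 s left unused.
Dropping midday rerun frees 31 s; slotting in evening-news bumper (38 s) lifts the total to 304 at 52 s.
Runner-up midday rerun + kids-block spot tops out at 289.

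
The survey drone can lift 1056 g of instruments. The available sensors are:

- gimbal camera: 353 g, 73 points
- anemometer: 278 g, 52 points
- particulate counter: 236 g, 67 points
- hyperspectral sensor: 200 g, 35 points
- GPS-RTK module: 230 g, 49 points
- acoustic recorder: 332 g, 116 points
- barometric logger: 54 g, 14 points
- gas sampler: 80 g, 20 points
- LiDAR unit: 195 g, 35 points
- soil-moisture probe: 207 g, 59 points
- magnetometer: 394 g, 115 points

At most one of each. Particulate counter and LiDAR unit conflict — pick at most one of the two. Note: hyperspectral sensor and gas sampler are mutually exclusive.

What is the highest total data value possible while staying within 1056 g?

318

The ratio heuristic lands on acoustic recorder + barometric logger + soil-moisture probe + magnetometer (304) but leaves 69 g idle.
Dropping barometric logger and soil-moisture probe frees 261 g; slotting in particulate counter + gas sampler (316 g) lifts the total to 318 at 1042 g.
Runner-up particulate counter + acoustic recorder + barometric logger + magnetometer tops out at 312.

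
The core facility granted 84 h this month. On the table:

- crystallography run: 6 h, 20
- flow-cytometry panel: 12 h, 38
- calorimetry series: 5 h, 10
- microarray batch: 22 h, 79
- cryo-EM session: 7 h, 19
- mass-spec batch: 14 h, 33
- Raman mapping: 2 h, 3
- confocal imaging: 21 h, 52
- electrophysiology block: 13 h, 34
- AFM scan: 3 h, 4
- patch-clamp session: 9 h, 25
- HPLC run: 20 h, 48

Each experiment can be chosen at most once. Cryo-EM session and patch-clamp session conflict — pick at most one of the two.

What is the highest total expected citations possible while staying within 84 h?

248

By expected citations per h: microarray batch 3.59, crystallography run 3.33, flow-cytometry panel 3.17, patch-clamp session 2.78 lead.
Taking crystallography run + flow-cytometry panel + microarray batch + confocal imaging + electrophysiology block + patch-clamp session: 83 h used, 248 in expected citations.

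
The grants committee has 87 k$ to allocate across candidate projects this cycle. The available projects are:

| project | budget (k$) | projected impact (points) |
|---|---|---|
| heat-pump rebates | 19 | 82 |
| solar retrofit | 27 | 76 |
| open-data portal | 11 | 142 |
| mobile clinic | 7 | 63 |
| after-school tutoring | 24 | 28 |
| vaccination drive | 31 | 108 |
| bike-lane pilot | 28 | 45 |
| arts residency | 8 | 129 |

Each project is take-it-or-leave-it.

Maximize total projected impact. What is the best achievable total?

Ranking by ratio (projected impact/k$): arts residency 16.12, open-data portal 12.91, mobile clinic 9.00, heat-pump rebates 4.32.
Heat-pump rebates + open-data portal + mobile clinic + vaccination drive + arts residency uses 76 of the 87 k$ and totals 524.
The closest alternative, solar retrofit + open-data portal + mobile clinic + vaccination drive + arts residency, reaches only 518.

524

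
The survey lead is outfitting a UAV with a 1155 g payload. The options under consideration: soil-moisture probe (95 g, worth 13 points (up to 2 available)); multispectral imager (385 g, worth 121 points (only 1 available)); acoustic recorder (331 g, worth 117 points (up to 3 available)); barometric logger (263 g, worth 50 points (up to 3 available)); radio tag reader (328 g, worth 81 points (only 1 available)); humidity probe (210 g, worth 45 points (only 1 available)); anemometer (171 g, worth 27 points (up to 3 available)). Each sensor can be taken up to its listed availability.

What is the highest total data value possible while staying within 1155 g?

368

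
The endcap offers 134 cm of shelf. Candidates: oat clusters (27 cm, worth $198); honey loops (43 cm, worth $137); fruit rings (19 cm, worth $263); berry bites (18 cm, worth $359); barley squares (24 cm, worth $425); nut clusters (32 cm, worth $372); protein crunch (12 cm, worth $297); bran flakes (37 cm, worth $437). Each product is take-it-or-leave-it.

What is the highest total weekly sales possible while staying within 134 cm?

1914

Ranking by ratio (weekly sales/cm): protein crunch 24.75, berry bites 19.94, barley squares 17.71.
Taking the top-ratio products first gives fruit rings + berry bites + barley squares + protein crunch + bran flakes for 1781 (110 cm).
The 37 cm tied up in bran flakes is better spent on oat clusters + nut clusters — total rises to 1914 (132 cm).
Runner-up berry bites + barley squares + nut clusters + protein crunch + bran flakes tops out at 1890.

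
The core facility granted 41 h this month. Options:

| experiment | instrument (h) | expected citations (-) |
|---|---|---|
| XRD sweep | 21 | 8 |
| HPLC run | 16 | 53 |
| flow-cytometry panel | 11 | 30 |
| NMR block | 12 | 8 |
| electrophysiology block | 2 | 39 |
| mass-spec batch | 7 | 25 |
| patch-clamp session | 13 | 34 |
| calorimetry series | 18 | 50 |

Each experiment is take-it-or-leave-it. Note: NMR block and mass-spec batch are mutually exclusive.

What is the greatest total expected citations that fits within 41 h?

151

Density check — electrophysiology block 19.50, mass-spec batch 3.57, HPLC run 3.31 are the best per h.
Greedy by ratio would take HPLC run + flow-cytometry panel + electrophysiology block + mass-spec batch: 36 h used, total 147.
The 11 h tied up in flow-cytometry panel is better spent on patch-clamp session — total rises to 151 (38 h).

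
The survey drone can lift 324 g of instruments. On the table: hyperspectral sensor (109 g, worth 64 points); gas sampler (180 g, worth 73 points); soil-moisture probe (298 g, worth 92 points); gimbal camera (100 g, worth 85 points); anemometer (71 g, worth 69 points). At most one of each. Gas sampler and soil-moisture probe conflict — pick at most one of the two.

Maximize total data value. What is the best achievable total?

218

Ranking by ratio (data value/g): anemometer 0.97, gimbal camera 0.85, hyperspectral sensor 0.59, gas sampler 0.41.
Best packing: hyperspectral sensor + gimbal camera + anemometer — 280 g, 218 total.
The closest alternative, gas sampler + gimbal camera, reaches only 158.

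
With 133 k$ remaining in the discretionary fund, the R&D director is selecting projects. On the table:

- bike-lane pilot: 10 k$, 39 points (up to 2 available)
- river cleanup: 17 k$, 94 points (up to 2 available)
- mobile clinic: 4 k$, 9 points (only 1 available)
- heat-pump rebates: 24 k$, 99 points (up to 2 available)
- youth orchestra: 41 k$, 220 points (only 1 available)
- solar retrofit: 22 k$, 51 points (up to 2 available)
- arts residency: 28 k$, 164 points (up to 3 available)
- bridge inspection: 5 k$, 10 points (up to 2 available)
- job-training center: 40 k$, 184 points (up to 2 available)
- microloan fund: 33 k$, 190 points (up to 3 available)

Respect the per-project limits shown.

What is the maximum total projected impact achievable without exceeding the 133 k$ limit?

The ratio heuristic lands on bike-lane pilot + mobile clinic + 3×arts residency + microloan fund (730) but leaves 2 k$ idle.
But 2×river cleanup + 3×microloan fund fits in 133 k$ and reaches 758.
Every other selection either busts 133 k$ or exceeds an availability limit or fails to beat 758.

758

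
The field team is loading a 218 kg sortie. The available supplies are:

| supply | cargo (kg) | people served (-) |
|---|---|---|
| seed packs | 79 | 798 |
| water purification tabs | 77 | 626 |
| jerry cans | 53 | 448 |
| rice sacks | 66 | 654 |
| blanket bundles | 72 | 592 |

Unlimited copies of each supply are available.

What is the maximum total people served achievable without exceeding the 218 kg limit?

The ratio heuristic lands on 2×seed packs + jerry cans (2044) but leaves 7 kg idle.
Replace seed packs and jerry cans with 2×rice sacks: the trade gains 62 net, giving 2106 at 211 kg.

2106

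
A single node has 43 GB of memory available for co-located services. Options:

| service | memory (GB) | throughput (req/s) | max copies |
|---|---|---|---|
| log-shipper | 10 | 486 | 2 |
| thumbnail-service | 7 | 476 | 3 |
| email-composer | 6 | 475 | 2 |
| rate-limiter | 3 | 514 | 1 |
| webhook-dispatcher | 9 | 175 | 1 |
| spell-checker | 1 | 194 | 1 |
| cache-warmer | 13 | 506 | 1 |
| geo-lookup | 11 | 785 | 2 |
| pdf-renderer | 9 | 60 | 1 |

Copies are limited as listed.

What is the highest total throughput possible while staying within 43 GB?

Taking the top-ratio services first gives 2×email-composer + rate-limiter + spell-checker + 2×geo-lookup for 3228 (38 GB).
Replace email-composer and geo-lookup with 3×thumbnail-service: the trade gains 168 net, giving 3396 at 42 GB.
Every other selection either busts 43 GB or exceeds an availability limit or fails to beat 3396.

3396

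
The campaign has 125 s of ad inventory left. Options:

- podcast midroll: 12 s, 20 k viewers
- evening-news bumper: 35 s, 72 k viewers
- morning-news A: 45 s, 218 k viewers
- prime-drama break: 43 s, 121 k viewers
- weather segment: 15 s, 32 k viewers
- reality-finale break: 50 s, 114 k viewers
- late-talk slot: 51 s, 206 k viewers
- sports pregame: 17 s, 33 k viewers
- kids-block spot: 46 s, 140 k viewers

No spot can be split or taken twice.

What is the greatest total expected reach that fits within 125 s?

477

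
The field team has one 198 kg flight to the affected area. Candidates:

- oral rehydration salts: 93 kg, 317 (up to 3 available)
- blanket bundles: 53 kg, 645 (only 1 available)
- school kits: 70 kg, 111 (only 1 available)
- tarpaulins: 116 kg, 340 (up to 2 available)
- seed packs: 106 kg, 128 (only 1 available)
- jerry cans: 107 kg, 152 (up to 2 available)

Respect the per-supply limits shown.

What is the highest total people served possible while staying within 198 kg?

985

Taking the top-ratio supplies first gives oral rehydration salts + blanket bundles for 962 (146 kg).
The 93 kg tied up in oral rehydration salts is better spent on tarpaulins — total rises to 985 (169 kg).
That's the maximum — no swap from here does better than 985.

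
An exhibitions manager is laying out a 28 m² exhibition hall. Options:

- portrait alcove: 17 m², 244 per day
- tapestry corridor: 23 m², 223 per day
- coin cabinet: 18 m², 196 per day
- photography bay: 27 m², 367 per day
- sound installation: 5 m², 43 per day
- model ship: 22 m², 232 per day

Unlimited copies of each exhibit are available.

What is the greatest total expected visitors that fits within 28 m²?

367

Filling by ratio: portrait alcove + 2×sound installation for 330, with 1 m² left unused.
The 27 m² tied up in portrait alcove and 2×sound installation is better spent on photography bay — total rises to 367 (27 m²).
No other feasible combination exceeds 367.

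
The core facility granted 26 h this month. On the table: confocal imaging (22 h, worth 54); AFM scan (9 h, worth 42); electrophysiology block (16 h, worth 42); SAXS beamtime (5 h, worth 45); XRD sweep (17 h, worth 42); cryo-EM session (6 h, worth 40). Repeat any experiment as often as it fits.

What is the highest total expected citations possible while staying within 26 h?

225

Best packing: 5×SAXS beamtime — 25 h, 225 total.
Nothing else within 26 h beats 225.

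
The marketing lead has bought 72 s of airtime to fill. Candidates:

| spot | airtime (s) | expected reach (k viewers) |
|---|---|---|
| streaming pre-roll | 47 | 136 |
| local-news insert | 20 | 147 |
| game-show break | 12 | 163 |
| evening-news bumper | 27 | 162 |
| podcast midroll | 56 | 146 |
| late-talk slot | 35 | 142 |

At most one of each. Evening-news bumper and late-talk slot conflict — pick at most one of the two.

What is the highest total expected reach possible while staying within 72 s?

472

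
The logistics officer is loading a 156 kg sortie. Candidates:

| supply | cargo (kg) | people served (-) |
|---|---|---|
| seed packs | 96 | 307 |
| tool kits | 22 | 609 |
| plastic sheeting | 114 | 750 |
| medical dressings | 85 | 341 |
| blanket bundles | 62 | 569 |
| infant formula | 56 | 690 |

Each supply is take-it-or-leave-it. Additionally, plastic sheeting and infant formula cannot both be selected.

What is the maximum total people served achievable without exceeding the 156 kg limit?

Best packing: tool kits + blanket bundles + infant formula — 140 kg, 1868 total.
Next best is tool kits + plastic sheeting at 1359 (136 kg) — short by 509.

1868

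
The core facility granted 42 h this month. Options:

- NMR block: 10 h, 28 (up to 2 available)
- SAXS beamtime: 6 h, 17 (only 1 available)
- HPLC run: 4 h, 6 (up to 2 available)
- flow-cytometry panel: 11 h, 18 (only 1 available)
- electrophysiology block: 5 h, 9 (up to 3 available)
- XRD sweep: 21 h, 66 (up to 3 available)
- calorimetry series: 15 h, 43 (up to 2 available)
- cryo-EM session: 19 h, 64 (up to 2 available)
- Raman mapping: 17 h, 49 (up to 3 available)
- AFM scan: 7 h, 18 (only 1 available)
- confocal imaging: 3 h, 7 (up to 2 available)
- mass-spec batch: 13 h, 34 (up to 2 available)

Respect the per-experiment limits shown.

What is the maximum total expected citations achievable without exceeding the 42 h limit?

2×cryo-EM session + confocal imaging uses 41 of the 42 h and totals 135.

135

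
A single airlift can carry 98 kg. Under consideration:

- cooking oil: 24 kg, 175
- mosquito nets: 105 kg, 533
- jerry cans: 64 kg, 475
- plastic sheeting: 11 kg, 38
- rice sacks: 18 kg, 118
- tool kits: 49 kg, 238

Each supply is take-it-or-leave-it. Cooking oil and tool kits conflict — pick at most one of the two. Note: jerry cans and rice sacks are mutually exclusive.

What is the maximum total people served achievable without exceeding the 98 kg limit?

650

Taking cooking oil + jerry cans: 88 kg used, 650 in people served.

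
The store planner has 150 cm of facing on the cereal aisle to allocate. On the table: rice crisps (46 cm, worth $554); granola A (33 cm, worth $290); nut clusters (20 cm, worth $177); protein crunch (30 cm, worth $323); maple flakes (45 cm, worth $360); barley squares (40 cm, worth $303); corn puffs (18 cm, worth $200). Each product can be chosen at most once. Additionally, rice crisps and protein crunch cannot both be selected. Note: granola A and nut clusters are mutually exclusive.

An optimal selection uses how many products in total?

4

The maximum weekly sales within 150 cm is 1417.
One optimal bundle: rice crisps + maple flakes + barley squares + corn puffs (149 cm).
All optima have 4 products.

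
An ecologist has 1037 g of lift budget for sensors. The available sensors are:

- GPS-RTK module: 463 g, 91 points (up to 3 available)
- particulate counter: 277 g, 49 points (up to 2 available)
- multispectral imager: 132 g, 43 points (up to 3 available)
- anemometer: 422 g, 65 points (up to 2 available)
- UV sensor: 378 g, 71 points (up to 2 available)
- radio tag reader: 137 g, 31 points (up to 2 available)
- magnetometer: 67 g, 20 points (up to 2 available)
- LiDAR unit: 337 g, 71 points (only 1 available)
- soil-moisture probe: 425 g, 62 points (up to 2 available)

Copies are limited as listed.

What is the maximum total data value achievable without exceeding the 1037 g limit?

271

Taking the top-ratio sensors first gives 3×multispectral imager + 2×radio tag reader + 2×magnetometer for 231 (804 g).
The 137 g tied up in radio tag reader is better spent on LiDAR unit — total rises to 271 (1004 g).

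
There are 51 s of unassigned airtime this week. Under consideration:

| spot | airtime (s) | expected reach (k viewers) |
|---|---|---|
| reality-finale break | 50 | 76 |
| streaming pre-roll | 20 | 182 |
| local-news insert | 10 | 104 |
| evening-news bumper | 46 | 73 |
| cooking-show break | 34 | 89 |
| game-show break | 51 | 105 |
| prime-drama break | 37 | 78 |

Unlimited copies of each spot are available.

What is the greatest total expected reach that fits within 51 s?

520

Ranking by ratio (expected reach/s): local-news insert 10.40, streaming pre-roll 9.10, cooking-show break 2.62, prime-drama break 2.11.
5×local-news insert uses 50 of the 51 s and totals 520.
Every other selection either busts 51 s or fails to beat 520.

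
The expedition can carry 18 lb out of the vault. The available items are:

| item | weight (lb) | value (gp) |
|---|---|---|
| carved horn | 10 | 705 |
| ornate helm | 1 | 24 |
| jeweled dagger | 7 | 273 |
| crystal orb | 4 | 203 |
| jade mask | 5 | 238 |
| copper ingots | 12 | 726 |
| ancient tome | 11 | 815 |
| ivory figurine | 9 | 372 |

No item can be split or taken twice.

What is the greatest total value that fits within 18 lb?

1088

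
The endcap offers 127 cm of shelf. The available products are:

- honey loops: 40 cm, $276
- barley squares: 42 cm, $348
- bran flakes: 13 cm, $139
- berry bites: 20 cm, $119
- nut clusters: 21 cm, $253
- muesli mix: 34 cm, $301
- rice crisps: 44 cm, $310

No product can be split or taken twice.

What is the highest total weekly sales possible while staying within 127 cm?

A density-first pass picks barley squares + bran flakes + nut clusters + muesli mix — 1041 at 110 cm.
The 34 cm tied up in muesli mix is better spent on rice crisps — total rises to 1050 (120 cm).

1050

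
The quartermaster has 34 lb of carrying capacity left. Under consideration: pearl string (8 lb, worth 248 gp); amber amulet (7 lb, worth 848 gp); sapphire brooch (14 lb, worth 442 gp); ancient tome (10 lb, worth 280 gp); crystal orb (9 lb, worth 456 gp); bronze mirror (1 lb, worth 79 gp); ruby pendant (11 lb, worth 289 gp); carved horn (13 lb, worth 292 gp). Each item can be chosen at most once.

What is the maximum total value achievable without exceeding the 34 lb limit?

Density check — amber amulet 121.14, bronze mirror 79.00, crystal orb 50.67, sapphire brooch 31.57 are the best per lb.
A density-first pass picks amber amulet + sapphire brooch + crystal orb + bronze mirror — 1825 at 31 lb.
The 15 lb tied up in sapphire brooch and bronze mirror is better spent on pearl string + ancient tome — total rises to 1832 (34 lb).
Nothing else within 34 lb beats 1832.

1832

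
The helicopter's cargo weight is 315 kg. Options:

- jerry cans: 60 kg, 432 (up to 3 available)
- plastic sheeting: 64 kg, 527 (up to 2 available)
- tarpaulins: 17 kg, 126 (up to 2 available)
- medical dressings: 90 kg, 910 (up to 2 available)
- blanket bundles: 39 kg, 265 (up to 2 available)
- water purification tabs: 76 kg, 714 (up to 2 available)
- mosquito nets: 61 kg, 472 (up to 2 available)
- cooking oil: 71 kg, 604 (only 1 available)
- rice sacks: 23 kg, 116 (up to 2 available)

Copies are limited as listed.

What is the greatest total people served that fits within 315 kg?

2951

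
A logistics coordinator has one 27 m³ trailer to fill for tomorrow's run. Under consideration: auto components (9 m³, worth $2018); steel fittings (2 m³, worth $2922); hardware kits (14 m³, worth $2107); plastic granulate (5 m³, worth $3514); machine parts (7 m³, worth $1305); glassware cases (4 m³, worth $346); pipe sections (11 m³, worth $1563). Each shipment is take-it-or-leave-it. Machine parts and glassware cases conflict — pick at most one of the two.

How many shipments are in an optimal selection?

4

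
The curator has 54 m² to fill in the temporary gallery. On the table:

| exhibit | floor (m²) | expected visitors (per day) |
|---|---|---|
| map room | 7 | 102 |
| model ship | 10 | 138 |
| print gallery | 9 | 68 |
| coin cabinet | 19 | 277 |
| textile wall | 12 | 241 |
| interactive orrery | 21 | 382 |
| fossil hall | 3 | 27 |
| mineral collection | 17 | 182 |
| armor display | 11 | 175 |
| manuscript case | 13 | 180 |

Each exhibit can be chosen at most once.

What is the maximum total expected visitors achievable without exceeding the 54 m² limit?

936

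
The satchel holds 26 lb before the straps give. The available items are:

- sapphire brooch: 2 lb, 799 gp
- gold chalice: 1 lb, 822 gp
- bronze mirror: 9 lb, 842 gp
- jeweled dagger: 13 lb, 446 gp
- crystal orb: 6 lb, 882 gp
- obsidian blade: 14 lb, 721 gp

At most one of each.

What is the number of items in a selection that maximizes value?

4

Best achievable value is 3345.
For example sapphire brooch + gold chalice + bronze mirror + crystal orb achieves it, using 18 lb.
All optima have 4 items.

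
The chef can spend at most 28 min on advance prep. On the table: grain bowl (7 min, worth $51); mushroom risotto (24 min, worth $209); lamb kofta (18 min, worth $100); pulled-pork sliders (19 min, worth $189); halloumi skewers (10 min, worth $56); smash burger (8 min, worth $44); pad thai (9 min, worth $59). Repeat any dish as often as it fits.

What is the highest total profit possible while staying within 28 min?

Ranking by ratio (profit/min): pulled-pork sliders 9.95, mushroom risotto 8.71, grain bowl 7.29.
A density-first pass picks grain bowl + pulled-pork sliders — 240 at 26 min.
Dropping grain bowl frees 7 min; slotting in pad thai (9 min) lifts the total to 248 at 28 min.
Nothing else within 28 min beats 248.

248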